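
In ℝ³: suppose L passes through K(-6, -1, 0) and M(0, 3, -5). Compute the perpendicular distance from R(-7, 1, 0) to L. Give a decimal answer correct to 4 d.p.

2.2244

A direction vector for L is M − K = (6, 4, -5).
Taking (-6, -1, 0) on L with direction v = (6, 4, -5): w = R − (-6, -1, 0) = (-1, 2, 0), and w × v = (-10, -5, -16).
Distance = |w × v| / |v| = √381 / √77 ≈ 2.2244.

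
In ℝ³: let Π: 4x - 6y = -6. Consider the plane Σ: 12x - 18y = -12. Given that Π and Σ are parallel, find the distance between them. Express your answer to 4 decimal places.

Rescale Σ by 1/3: 4x - 6y = -4. Then distance = |-6 − (-4)| / √52 ≈ 0.2774.

0.2774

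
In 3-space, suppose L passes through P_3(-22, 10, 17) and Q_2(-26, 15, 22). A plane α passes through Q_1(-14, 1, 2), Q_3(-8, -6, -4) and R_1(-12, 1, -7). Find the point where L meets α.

A direction vector for L is Q_2 − P_3 = (-4, 5, 5).
Q_1Q_3 = (6, -7, -6), Q_1R_1 = (2, 0, -9); a normal to α is Q_1Q_3 × Q_1R_1 = (63, 42, 14).
Using Q_1: α has equation 63x + 42y + 14z = -812.
Substitute r = (-22, 10, 17) + t(-4, 5, 5) into the plane: -728 + 28t = -812, so t = -3.
Intersection: (-22, 10, 17) + (-3)·(-4, 5, 5) = (-10, -5, 2).

(-10, -5, 2)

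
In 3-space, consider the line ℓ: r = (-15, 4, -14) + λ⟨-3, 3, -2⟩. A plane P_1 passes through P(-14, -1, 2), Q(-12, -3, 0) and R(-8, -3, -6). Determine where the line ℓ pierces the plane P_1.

PQ = (2, -2, -2), PR = (6, -2, -8); a normal to P_1 is PQ × PR = (12, 4, 8).
Using P: P_1 has equation 12x + 4y + 8z = -156.
Substitute r = (-15, 4, -14) + t(-3, 3, -2) into the plane: -276 + (-40)t = -156, so t = -3.
Intersection: (-15, 4, -14) + (-3)·(-3, 3, -2) = (-6, -5, -8).

(-6, -5, -8)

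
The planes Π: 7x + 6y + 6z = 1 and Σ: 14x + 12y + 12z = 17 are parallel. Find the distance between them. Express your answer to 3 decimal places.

Rescale Σ by 1/2: 7x + 6y + 6z = 17/2. Then distance = |1 − (17/2)| / √121 ≈ 0.682.

0.682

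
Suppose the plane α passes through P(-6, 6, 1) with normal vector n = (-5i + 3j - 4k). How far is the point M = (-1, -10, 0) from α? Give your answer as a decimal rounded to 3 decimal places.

α: n·r = n·P gives -5x + 3y - 4z = 44.
n·M − d = (-5)·(-1) + (3)·(-10) + (-4)·(0) − 44 = -69; |n| = √50.
Distance = |-69| / √50 = 69/√50 ≈ 9.758.

9.758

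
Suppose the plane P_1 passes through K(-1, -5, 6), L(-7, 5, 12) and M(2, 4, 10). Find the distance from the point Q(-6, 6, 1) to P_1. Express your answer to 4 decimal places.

KL = (-6, 10, 6), KM = (3, 9, 4); a normal to P_1 is KL × KM = (-14, 42, -84).
Using K: P_1 has equation -14x + 42y - 84z = -700.
n·Q − d = (-14)·(-6) + (42)·(6) + (-84)·(1) − (-700) = 952; |n| = √9016.
Distance = |952| / √9016 = 952/√9016 ≈ 10.0261.

10.0261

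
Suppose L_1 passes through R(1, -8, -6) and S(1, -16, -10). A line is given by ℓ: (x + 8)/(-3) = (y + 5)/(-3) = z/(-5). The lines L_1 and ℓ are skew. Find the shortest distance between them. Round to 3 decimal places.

A direction vector for L_1 is S − R = (0, -8, -4).
ℓ has direction (-3, -3, -5) through (-8, -5, 0).
Common perpendicular direction n = (0, -8, -4) × (-3, -3, -5) = (28, 12, -24).
With w = (-8, -5, 0) − (1, -8, -6) = (-9, 3, 6), w · n = -360.
Distance = |w · n| / |n| = |-360| / √1504 ≈ 9.283.

9.283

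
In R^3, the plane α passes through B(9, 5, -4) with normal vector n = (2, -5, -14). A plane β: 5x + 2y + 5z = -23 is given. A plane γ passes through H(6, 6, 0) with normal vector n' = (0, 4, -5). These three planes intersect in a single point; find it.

α: n·r = n·B gives 2x - 5y - 14z = 49.
γ: n'·r = n'·H gives 4y - 5z = 24.
Solving the 3×3 linear system 2x - 5y - 14z = 49, 5x + 2y + 5z = -23, 4y - 5z = 24 (e.g. by elimination or Cramer's rule, determinant = -465) gives (-1, 1, -4).

(-1, 1, -4)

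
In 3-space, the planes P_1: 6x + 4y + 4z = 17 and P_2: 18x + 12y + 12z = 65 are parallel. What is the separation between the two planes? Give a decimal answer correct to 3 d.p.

Rescale P_2 by 1/3: 6x + 4y + 4z = 65/3. Then distance = |17 − (65/3)| / √68 ≈ 0.566.

0.566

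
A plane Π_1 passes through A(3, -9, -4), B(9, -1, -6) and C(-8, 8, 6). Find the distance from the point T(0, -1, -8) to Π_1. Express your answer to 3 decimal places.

AB = (6, 8, -2), AC = (-11, 17, 10); a normal to Π_1 is AB × AC = (114, -38, 190).
Using A: Π_1 has equation 114x - 38y + 190z = -76.
n·T − d = (114)·(0) + (-38)·(-1) + (190)·(-8) − (-76) = -1406; |n| = √50540.
Distance = |-1406| / √50540 = 1406/√50540 ≈ 6.254.

6.254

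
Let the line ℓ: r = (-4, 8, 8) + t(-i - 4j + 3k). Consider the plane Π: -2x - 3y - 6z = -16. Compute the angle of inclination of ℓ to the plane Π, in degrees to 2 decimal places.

6.43

sin θ = |n·v| / (|n||v|) = |-4| / (√49 · √26) = 0.11207.
θ ≈ 6.43°.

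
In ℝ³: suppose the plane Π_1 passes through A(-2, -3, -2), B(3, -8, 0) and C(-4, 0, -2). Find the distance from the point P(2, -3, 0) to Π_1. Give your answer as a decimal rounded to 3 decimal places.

1.595

AB = (5, -5, 2), AC = (-2, 3, 0); a normal to Π_1 is AB × AC = (-6, -4, 5).
Using A: Π_1 has equation -6x - 4y + 5z = 14.
n·P − d = (-6)·(2) + (-4)·(-3) + (5)·(0) − 14 = -14; |n| = √77.
Distance = |-14| / √77 = 14/√77 ≈ 1.595.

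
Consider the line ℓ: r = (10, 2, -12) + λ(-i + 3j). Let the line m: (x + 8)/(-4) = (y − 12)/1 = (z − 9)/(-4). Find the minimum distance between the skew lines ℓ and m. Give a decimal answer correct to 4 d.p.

m has direction (-4, 1, -4) through (-8, 12, 9).
Common perpendicular direction n = (-1, 3, 0) × (-4, 1, -4) = (-12, -4, 11).
With w = (-8, 12, 9) − (10, 2, -12) = (-18, 10, 21), w · n = 407.
Distance = |w · n| / |n| = |407| / √281 ≈ 24.2796.

24.2796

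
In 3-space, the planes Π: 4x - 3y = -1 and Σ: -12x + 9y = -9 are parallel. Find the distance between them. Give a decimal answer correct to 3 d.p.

0.800

Rescale Σ by 1/(-3): 4x - 3y = 3. Then distance = |-1 − 3| / √25 ≈ 0.800.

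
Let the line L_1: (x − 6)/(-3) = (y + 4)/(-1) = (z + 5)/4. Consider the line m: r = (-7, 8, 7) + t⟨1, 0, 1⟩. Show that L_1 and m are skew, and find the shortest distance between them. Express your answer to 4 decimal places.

L_1 has direction (-3, -1, 4) through (6, -4, -5).
Common perpendicular direction n = (-3, -1, 4) × (1, 0, 1) = (-1, 7, 1).
With w = (-7, 8, 7) − (6, -4, -5) = (-13, 12, 12), w · n = 109.
Since n ≠ 0 the lines are not parallel, and w · n = 109 ≠ 0 so they do not intersect; hence they are skew.
Distance = |w · n| / |n| = |109| / √51 ≈ 15.2631.

15.2631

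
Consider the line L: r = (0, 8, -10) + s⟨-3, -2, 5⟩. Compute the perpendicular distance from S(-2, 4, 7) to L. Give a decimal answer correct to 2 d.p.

Taking (0, 8, -10) on L with direction v = (-3, -2, 5): w = S − (0, 8, -10) = (-2, -4, 17), and w × v = (14, -41, -8).
Distance = |w × v| / |v| = √1941 / √38 ≈ 7.15.

7.15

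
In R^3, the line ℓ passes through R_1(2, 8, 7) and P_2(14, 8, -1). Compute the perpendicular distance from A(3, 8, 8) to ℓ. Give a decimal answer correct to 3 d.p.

1.387

A direction vector for ℓ is P_2 − R_1 = (12, 0, -8).
Taking (2, 8, 7) on ℓ with direction v = (12, 0, -8): w = A − (2, 8, 7) = (1, 0, 1), and w × v = (0, 20, 0).
Distance = |w × v| / |v| = √400 / √208 ≈ 1.387.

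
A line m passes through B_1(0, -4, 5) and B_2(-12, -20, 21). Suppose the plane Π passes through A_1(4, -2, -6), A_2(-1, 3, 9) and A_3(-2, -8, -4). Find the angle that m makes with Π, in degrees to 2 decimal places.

A direction vector for m is B_2 − B_1 = (-12, -16, 16).
A_1A_2 = (-5, 5, 15), A_1A_3 = (-6, -6, 2); a normal to Π is A_1A_2 × A_1A_3 = (100, -80, 60).
Using A_1: Π has equation 100x - 80y + 60z = 200.
sin θ = |n·v| / (|n||v|) = |1040| / (√20000 · √656) = 0.28712.
θ ≈ 16.69°.

16.69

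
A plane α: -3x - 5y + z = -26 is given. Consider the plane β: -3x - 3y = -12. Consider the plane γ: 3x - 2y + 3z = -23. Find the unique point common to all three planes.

Solving the 3×3 linear system -3x - 5y + z = -26, -3x - 3y = -12, 3x - 2y + 3z = -23 (e.g. by elimination or Cramer's rule, determinant = -3) gives (-3, 7, 0).

(-3, 7, 0)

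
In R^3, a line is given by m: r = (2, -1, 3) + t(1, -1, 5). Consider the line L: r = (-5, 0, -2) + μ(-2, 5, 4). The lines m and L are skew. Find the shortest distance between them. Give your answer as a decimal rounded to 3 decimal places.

Common perpendicular direction n = (1, -1, 5) × (-2, 5, 4) = (-29, -14, 3).
With w = (-5, 0, -2) − (2, -1, 3) = (-7, 1, -5), w · n = 174.
Distance = |w · n| / |n| = |174| / √1046 ≈ 5.380.

5.380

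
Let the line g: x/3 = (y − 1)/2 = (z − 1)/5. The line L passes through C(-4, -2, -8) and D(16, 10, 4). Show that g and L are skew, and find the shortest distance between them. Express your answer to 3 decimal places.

g has direction (3, 2, 5) through (0, 1, 1).
A direction vector for L is D − C = (20, 12, 12).
Common perpendicular direction n = (3, 2, 5) × (20, 12, 12) = (-36, 64, -4).
With w = (-4, -2, -8) − (0, 1, 1) = (-4, -3, -9), w · n = -12.
Since n ≠ 0 the lines are not parallel, and w · n = -12 ≠ 0 so they do not intersect; hence they are skew.
Distance = |w · n| / |n| = |-12| / √5408 ≈ 0.163.

0.163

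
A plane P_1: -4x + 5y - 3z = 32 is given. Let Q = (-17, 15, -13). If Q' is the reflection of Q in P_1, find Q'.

λ = (n·Q − d)/|n|² = (182 − 32)/50 = 3.
Reflection = Q − 2λn = (-17, 15, -13) − 6·(-4, 5, -3) = (7, -15, 5).

(7, -15, 5)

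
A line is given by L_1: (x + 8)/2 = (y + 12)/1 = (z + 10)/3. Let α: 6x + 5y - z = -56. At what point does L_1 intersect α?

(-2, -9, -1)

L_1 has direction (2, 1, 3) through (-8, -12, -10).
Substitute r = (-8, -12, -10) + t(2, 1, 3) into the plane: -98 + 14t = -56, so t = 3.
Intersection: (-8, -12, -10) + 3·(2, 1, 3) = (-2, -9, -1).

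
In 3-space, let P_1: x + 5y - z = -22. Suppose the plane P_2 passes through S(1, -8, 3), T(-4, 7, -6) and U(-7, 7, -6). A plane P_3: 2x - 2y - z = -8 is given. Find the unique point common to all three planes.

ST = (-5, 15, -9), SU = (-8, 15, -9); a normal to P_2 is ST × SU = (0, 27, 45).
Using S: P_2 has equation 27y + 45z = -81.
Solving the 3×3 linear system x + 5y - z = -22, 27y + 45z = -81, 2x - 2y - z = -8 (e.g. by elimination or Cramer's rule, determinant = 567) gives (-7, -3, 0).

(-7, -3, 0)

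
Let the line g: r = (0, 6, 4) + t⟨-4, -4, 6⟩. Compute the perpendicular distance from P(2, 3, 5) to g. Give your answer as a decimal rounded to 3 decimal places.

Taking (0, 6, 4) on g with direction v = (-4, -4, 6): w = P − (0, 6, 4) = (2, -3, 1), and w × v = (-14, -16, -20).
Distance = |w × v| / |v| = √852 / √68 ≈ 3.540.

3.540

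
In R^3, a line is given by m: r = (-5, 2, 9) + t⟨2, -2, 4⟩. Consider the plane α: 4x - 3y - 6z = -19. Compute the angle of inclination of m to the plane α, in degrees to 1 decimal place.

15.2

sin θ = |n·v| / (|n||v|) = |-10| / (√61 · √24) = 0.26135.
θ ≈ 15.2°.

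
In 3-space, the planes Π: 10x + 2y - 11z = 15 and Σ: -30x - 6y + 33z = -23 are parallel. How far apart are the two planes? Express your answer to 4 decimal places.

0.4889

Rescale Σ by 1/(-3): 10x + 2y - 11z = 23/3. Then distance = |15 − (23/3)| / √225 ≈ 0.4889.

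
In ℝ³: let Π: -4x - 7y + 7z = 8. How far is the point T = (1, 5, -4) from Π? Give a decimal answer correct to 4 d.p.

n·T − d = (-4)·(1) + (-7)·(5) + (7)·(-4) − 8 = -75; |n| = √114.
Distance = |-75| / √114 = 75/√114 ≈ 7.0244.

7.0244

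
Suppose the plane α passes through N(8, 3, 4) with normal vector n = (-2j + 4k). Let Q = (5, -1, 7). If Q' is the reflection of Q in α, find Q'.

(5, 3, -1)

α: n·r = n·N gives -2y + 4z = 10.
λ = (n·Q − d)/|n|² = (30 − 10)/20 = 1.
Reflection = Q − 2λn = (5, -1, 7) − 2·(0, -2, 4) = (5, 3, -1).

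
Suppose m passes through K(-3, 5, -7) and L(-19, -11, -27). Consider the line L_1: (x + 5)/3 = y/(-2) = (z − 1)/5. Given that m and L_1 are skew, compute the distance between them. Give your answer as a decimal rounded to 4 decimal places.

5.3571

A direction vector for m is L − K = (-16, -16, -20).
L_1 has direction (3, -2, 5) through (-5, 0, 1).
Common perpendicular direction n = (-16, -16, -20) × (3, -2, 5) = (-120, 20, 80).
With w = (-5, 0, 1) − (-3, 5, -7) = (-2, -5, 8), w · n = 780.
Distance = |w · n| / |n| = |780| / √21200 ≈ 5.3571.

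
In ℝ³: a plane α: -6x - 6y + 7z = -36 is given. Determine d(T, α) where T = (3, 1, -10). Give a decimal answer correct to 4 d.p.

5.2727

n·T − d = (-6)·(3) + (-6)·(1) + (7)·(-10) − (-36) = -58; |n| = √121.
Distance = |-58| / √121 = 58/√121 ≈ 5.2727.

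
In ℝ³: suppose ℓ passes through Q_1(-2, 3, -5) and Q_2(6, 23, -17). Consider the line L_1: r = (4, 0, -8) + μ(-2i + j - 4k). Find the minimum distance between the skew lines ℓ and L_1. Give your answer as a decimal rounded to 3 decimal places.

A direction vector for ℓ is Q_2 − Q_1 = (8, 20, -12).
Common perpendicular direction n = (8, 20, -12) × (-2, 1, -4) = (-68, 56, 48).
With w = (4, 0, -8) − (-2, 3, -5) = (6, -3, -3), w · n = -720.
Distance = |w · n| / |n| = |-720| / √10064 ≈ 7.177.

7.177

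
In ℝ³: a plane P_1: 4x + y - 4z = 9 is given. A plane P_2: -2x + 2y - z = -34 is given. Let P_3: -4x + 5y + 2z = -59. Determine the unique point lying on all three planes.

(8, -7, 4)

Solving the 3×3 linear system 4x + y - 4z = 9, -2x + 2y - z = -34, -4x + 5y + 2z = -59 (e.g. by elimination or Cramer's rule, determinant = 52) gives (8, -7, 4).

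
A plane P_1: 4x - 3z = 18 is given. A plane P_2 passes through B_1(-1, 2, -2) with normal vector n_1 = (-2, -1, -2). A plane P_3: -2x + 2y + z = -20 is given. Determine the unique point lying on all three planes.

(3, -6, -2)

P_2: n_1·r = n_1·B_1 gives -2x - y - 2z = 4.
Solving the 3×3 linear system 4x - 3z = 18, -2x - y - 2z = 4, -2x + 2y + z = -20 (e.g. by elimination or Cramer's rule, determinant = 30) gives (3, -6, -2).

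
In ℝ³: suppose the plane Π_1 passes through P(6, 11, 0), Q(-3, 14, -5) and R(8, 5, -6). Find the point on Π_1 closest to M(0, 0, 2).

PQ = (-9, 3, -5), PR = (2, -6, -6); a normal to Π_1 is PQ × PR = (-48, -64, 48).
Using P: Π_1 has equation -48x - 64y + 48z = -992.
Foot = M − λn with λ = (n·M − d)/|n|² = (96 − (-992))/8704 = 1/8.
Foot = (0, 0, 2) − (1/8)·(-48, -64, 48) = (6, 8, -4).

(6, 8, -4)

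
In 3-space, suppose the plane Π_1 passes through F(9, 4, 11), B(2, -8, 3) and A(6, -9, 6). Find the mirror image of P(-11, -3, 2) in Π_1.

(-3, -1, -8)

FB = (-7, -12, -8), FA = (-3, -13, -5); a normal to Π_1 is FB × FA = (-44, -11, 55).
Using F: Π_1 has equation -44x - 11y + 55z = 165.
λ = (n·P − d)/|n|² = (627 − 165)/5082 = 1/11.
Reflection = P − 2λn = (-11, -3, 2) − (2/11)·(-44, -11, 55) = (-3, -1, -8).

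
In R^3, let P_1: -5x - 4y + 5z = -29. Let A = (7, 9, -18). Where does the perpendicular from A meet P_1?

Foot = A − λn with λ = (n·A − d)/|n|² = (-161 − (-29))/66 = -2.
Foot = (7, 9, -18) − (-2)·(-5, -4, 5) = (-3, 1, -8).

(-3, 1, -8)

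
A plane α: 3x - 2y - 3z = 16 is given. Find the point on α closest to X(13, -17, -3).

Foot = X − λn with λ = (n·X − d)/|n|² = (82 − 16)/22 = 3.
Foot = (13, -17, -3) − 3·(3, -2, -3) = (4, -11, 6).

(4, -11, 6)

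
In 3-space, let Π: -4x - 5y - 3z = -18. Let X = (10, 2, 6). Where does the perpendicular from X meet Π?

(6, -3, 3)

Foot = X − λn with λ = (n·X − d)/|n|² = (-68 − (-18))/50 = -1.
Foot = (10, 2, 6) − (-1)·(-4, -5, -3) = (6, -3, 3).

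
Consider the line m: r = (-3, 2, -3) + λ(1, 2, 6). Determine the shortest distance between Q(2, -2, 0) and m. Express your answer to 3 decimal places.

Taking (-3, 2, -3) on m with direction v = (1, 2, 6): w = Q − (-3, 2, -3) = (5, -4, 3), and w × v = (-30, -27, 14).
Distance = |w × v| / |v| = √1825 / √41 ≈ 6.672.

6.672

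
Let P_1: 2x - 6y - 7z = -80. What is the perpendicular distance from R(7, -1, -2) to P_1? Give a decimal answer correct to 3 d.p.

12.084

n·R − d = (2)·(7) + (-6)·(-1) + (-7)·(-2) − (-80) = 114; |n| = √89.
Distance = |114| / √89 = 114/√89 ≈ 12.084.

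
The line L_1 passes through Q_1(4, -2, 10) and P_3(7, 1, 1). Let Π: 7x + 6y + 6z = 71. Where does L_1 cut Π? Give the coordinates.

A direction vector for L_1 is P_3 − Q_1 = (3, 3, -9).
Substitute r = (4, -2, 10) + t(3, 3, -9) into the plane: 76 + (-15)t = 71, so t = 1/3.
Intersection: (4, -2, 10) + (1/3)·(3, 3, -9) = (5, -1, 7).

(5, -1, 7)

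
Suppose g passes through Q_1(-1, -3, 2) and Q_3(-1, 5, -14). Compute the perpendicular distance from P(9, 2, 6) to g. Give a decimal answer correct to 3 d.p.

11.798

A direction vector for g is Q_3 − Q_1 = (0, 8, -16).
Taking (-1, -3, 2) on g with direction v = (0, 8, -16): w = P − (-1, -3, 2) = (10, 5, 4), and w × v = (-112, 160, 80).
Distance = |w × v| / |v| = √44544 / √320 ≈ 11.798.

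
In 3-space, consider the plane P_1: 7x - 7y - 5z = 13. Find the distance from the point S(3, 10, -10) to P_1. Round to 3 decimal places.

n·S − d = (7)·(3) + (-7)·(10) + (-5)·(-10) − 13 = -12; |n| = √123.
Distance = |-12| / √123 = 12/√123 ≈ 1.082.

1.082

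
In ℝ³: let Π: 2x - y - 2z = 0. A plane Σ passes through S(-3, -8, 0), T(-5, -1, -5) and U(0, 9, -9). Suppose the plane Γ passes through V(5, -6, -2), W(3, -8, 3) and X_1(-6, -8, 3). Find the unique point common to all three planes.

(-5, -6, -2)

ST = (-2, 7, -5), SU = (3, 17, -9); a normal to Σ is ST × SU = (22, -33, -55).
Using S: Σ has equation 22x - 33y - 55z = 198.
VW = (-2, -2, 5), VX_1 = (-11, -2, 5); a normal to Γ is VW × VX_1 = (0, -45, -18).
Using V: Γ has equation -45y - 18z = 306.
Solving the 3×3 linear system 2x - y - 2z = 0, 22x - 33y - 55z = 198, -45y - 18z = 306 (e.g. by elimination or Cramer's rule, determinant = -2178) gives (-5, -6, -2).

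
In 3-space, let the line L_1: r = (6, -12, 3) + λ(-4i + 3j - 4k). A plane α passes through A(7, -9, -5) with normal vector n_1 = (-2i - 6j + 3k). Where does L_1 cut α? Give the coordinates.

(-2, -6, -5)

α: n_1·r = n_1·A gives -2x - 6y + 3z = 25.
Substitute r = (6, -12, 3) + t(-4, 3, -4) into the plane: 69 + (-22)t = 25, so t = 2.
Intersection: (6, -12, 3) + 2·(-4, 3, -4) = (-2, -6, -5).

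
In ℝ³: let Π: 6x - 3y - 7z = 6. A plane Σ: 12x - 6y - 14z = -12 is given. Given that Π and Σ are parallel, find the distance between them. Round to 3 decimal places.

Rescale Σ by 1/2: 6x - 3y - 7z = -6. Then distance = |6 − (-6)| / √94 ≈ 1.238.

1.238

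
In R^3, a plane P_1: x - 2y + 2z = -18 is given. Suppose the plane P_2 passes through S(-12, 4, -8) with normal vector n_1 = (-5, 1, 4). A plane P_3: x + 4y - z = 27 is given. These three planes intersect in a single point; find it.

(-4, 8, 1)

P_2: n_1·r = n_1·S gives -5x + y + 4z = 32.
Solving the 3×3 linear system x - 2y + 2z = -18, -5x + y + 4z = 32, x + 4y - z = 27 (e.g. by elimination or Cramer's rule, determinant = -57) gives (-4, 8, 1).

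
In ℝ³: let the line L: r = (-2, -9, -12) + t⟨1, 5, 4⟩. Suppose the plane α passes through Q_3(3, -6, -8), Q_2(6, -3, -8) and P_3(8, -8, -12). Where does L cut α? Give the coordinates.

(1, 6, 0)

Q_3Q_2 = (3, 3, 0), Q_3P_3 = (5, -2, -4); a normal to α is Q_3Q_2 × Q_3P_3 = (-12, 12, -21).
Using Q_3: α has equation -12x + 12y - 21z = 60.
Substitute r = (-2, -9, -12) + t(1, 5, 4) into the plane: 168 + (-36)t = 60, so t = 3.
Intersection: (-2, -9, -12) + 3·(1, 5, 4) = (1, 6, 0).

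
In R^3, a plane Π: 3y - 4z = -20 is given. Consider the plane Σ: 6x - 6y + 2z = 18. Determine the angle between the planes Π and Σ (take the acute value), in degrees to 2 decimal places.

cos θ = |n₁·n₂| / (|n₁||n₂|) = |-26| / (√25 · √76).
θ = arccos(0.59648) ≈ 53.38°.

53.38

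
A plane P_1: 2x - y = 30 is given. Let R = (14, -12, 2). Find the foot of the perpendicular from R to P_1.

(10, -10, 2)

Foot = R − λn with λ = (n·R − d)/|n|² = (40 − 30)/5 = 2.
Foot = (14, -12, 2) − 2·(2, -1, 0) = (10, -10, 2).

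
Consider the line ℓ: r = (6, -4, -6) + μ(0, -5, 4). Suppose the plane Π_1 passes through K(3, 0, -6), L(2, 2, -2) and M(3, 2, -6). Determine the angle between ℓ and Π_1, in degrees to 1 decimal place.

KL = (-1, 2, 4), KM = (0, 2, 0); a normal to Π_1 is KL × KM = (-8, 0, -2).
Using K: Π_1 has equation -8x - 2z = -12.
sin θ = |n·v| / (|n||v|) = |-8| / (√68 · √41) = 0.15151.
θ ≈ 8.7°.

8.7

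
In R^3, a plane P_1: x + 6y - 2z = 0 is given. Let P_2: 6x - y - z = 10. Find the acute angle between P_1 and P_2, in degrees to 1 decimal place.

87.1

cos θ = |n₁·n₂| / (|n₁||n₂|) = |2| / (√41 · √38).
θ = arccos(0.05067) ≈ 87.1°.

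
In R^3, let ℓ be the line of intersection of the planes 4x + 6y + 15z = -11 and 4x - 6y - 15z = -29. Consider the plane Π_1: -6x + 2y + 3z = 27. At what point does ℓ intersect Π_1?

Direction of ℓ: (4, 6, 15) × (4, -6, -15) = (0, 120, -48).
A point on ℓ: solving the two plane equations with y = -21 gives (-5, -21, 9).
Substitute r = (-5, -21, 9) + t(0, 120, -48) into the plane: 15 + 96t = 27, so t = 1/8.
Intersection: (-5, -21, 9) + (1/8)·(0, 120, -48) = (-5, -6, 3).

(-5, -6, 3)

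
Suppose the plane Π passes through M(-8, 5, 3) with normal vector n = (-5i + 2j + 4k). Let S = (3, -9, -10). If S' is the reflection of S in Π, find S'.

Π: n·r = n·M gives -5x + 2y + 4z = 62.
λ = (n·S − d)/|n|² = (-73 − 62)/45 = -3.
Reflection = S − 2λn = (3, -9, -10) − (-6)·(-5, 2, 4) = (-27, 3, 14).

(-27, 3, 14)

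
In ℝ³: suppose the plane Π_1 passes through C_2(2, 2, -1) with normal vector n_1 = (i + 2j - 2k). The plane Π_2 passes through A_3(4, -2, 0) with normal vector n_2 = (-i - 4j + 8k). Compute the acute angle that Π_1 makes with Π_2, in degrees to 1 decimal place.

Π_1: n_1·r = n_1·C_2 gives x + 2y - 2z = 8.
Π_2: n_2·r = n_2·A_3 gives -x - 4y + 8z = 4.
cos θ = |n₁·n₂| / (|n₁||n₂|) = |-25| / (√9 · √81).
θ = arccos(0.92593) ≈ 22.2°.

22.2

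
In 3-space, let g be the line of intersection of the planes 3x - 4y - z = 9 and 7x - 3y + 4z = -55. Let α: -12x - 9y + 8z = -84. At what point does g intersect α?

Direction of g: (3, -4, -1) × (7, -3, 4) = (-19, -19, 19).
A point on g: solving the two plane equations with x = 15 gives (15, 16, -28).
Substitute r = (15, 16, -28) + t(-19, -19, 19) into the plane: -548 + 551t = -84, so t = 16/19.
Intersection: (15, 16, -28) + (16/19)·(-19, -19, 19) = (-1, 0, -12).

(-1, 0, -12)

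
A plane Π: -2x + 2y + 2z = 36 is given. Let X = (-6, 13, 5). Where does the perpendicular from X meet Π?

Foot = X − λn with λ = (n·X − d)/|n|² = (48 − 36)/12 = 1.
Foot = (-6, 13, 5) − 1·(-2, 2, 2) = (-4, 11, 3).

(-4, 11, 3)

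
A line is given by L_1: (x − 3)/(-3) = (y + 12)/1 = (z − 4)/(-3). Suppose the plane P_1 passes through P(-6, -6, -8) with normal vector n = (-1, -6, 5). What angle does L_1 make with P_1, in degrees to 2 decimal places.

L_1 has direction (-3, 1, -3) through (3, -12, 4).
P_1: n·r = n·P gives -x - 6y + 5z = 2.
sin θ = |n·v| / (|n||v|) = |-18| / (√62 · √19) = 0.52444.
θ ≈ 31.63°.

31.63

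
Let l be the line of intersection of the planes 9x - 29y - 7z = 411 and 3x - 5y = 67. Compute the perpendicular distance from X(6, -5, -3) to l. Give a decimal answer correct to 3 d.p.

8.059

Direction of l: (9, -29, -7) × (3, -5, 0) = (-35, -21, 42).
A point on l: solving the two plane equations with x = 4 gives (4, -11, -8).
Taking (4, -11, -8) on l with direction v = (-35, -21, 42): w = X − (4, -11, -8) = (2, 6, 5), and w × v = (357, -259, 168).
Distance = |w × v| / |v| = √222754 / √3430 ≈ 8.059.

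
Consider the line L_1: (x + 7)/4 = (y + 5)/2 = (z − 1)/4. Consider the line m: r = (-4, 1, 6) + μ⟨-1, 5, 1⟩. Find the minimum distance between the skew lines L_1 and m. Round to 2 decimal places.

0.27

L_1 has direction (4, 2, 4) through (-7, -5, 1).
Common perpendicular direction n = (4, 2, 4) × (-1, 5, 1) = (-18, -8, 22).
With w = (-4, 1, 6) − (-7, -5, 1) = (3, 6, 5), w · n = 8.
Distance = |w · n| / |n| = |8| / √872 ≈ 0.27.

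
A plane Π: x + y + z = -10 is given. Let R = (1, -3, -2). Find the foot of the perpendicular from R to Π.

Foot = R − λn with λ = (n·R − d)/|n|² = (-4 − (-10))/3 = 2.
Foot = (1, -3, -2) − 2·(1, 1, 1) = (-1, -5, -4).

(-1, -5, -4)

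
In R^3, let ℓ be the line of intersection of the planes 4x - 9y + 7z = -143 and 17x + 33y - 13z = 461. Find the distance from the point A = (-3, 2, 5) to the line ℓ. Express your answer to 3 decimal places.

13.828

Direction of ℓ: (4, -9, 7) × (17, 33, -13) = (-114, 171, 285).
A point on ℓ: solving the two plane equations with x = 0 gives (0, 12, -5).
Taking (0, 12, -5) on ℓ with direction v = (-114, 171, 285): w = A − (0, 12, -5) = (-3, -10, 10), and w × v = (-4560, -285, -1653).
Distance = |w × v| / |v| = √23607234 / √123462 ≈ 13.828.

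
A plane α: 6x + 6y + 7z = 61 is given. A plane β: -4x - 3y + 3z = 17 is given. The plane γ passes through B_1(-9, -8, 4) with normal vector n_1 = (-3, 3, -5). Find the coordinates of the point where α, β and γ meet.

γ: n_1·r = n_1·B_1 gives -3x + 3y - 5z = -17.
Solving the 3×3 linear system 6x + 6y + 7z = 61, -4x - 3y + 3z = 17, -3x + 3y - 5z = -17 (e.g. by elimination or Cramer's rule, determinant = -285) gives (-2, 4, 7).

(-2, 4, 7)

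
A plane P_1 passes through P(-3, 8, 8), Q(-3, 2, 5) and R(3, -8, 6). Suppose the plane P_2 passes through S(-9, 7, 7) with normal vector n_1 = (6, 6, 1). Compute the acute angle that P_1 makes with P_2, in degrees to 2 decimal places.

PQ = (0, -6, -3), PR = (6, -16, -2); a normal to P_1 is PQ × PR = (-36, -18, 36).
Using P: P_1 has equation -36x - 18y + 36z = 252.
P_2: n_1·r = n_1·S gives 6x + 6y + z = -5.
cos θ = |n₁·n₂| / (|n₁||n₂|) = |-288| / (√2916 · √73).
θ = arccos(0.62422) ≈ 51.38°.

51.38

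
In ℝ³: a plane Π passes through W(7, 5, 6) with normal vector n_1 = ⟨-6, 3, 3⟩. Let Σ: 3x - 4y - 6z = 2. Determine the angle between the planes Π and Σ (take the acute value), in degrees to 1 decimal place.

33.2

Π: n_1·r = n_1·W gives -6x + 3y + 3z = -9.
cos θ = |n₁·n₂| / (|n₁||n₂|) = |-48| / (√54 · √61).
θ = arccos(0.83633) ≈ 33.2°.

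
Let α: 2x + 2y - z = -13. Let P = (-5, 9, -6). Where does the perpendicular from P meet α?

(-11, 3, -3)

Foot = P − λn with λ = (n·P − d)/|n|² = (14 − (-13))/9 = 3.
Foot = (-5, 9, -6) − 3·(2, 2, -1) = (-11, 3, -3).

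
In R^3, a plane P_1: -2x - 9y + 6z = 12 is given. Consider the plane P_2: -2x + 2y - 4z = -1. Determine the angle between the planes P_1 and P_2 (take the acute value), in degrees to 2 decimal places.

cos θ = |n₁·n₂| / (|n₁||n₂|) = |-38| / (√121 · √24).
θ = arccos(0.70516) ≈ 45.16°.

45.16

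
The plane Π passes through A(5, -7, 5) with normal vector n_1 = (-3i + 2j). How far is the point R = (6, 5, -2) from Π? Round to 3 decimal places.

Π: n_1·r = n_1·A gives -3x + 2y = -29.
n·R − d = (-3)·(6) + (2)·(5) + (0)·(-2) − (-29) = 21; |n| = √13.
Distance = |21| / √13 = 21/√13 ≈ 5.824.

5.824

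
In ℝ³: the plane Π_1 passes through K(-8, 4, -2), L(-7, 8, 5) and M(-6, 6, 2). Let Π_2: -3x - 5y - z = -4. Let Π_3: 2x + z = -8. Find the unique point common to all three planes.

KL = (1, 4, 7), KM = (2, 2, 4); a normal to Π_1 is KL × KM = (2, 10, -6).
Using K: Π_1 has equation 2x + 10y - 6z = 36.
Solving the 3×3 linear system 2x + 10y - 6z = 36, -3x - 5y - z = -4, 2x + z = -8 (e.g. by elimination or Cramer's rule, determinant = -60) gives (-3, 3, -2).

(-3, 3, -2)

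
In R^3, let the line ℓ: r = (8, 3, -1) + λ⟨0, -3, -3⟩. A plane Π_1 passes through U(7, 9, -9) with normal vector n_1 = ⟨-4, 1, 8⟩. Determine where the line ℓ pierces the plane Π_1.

Π_1: n_1·r = n_1·U gives -4x + y + 8z = -91.
Substitute r = (8, 3, -1) + t(0, -3, -3) into the plane: -37 + (-27)t = -91, so t = 2.
Intersection: (8, 3, -1) + 2·(0, -3, -3) = (8, -3, -7).

(8, -3, -7)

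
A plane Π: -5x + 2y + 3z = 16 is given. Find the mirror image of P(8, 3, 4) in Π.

λ = (n·P − d)/|n|² = (-22 − 16)/38 = -1.
Reflection = P − 2λn = (8, 3, 4) − (-2)·(-5, 2, 3) = (-2, 7, 10).

(-2, 7, 10)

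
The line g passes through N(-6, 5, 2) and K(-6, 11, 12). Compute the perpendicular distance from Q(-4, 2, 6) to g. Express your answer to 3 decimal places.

A direction vector for g is K − N = (0, 6, 10).
Taking (-6, 5, 2) on g with direction v = (0, 6, 10): w = Q − (-6, 5, 2) = (2, -3, 4), and w × v = (-54, -20, 12).
Distance = |w × v| / |v| = √3460 / √136 ≈ 5.044.

5.044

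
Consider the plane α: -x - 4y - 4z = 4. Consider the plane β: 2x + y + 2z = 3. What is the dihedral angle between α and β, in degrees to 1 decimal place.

35.7

cos θ = |n₁·n₂| / (|n₁||n₂|) = |-14| / (√33 · √9).
θ = arccos(0.81236) ≈ 35.7°.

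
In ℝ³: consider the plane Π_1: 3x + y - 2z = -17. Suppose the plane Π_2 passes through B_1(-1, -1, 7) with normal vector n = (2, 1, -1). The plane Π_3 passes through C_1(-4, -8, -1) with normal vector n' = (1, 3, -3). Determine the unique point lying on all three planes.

(-1, -2, 6)

Π_2: n·r = n·B_1 gives 2x + y - z = -10.
Π_3: n'·r = n'·C_1 gives x + 3y - 3z = -25.
Solving the 3×3 linear system 3x + y - 2z = -17, 2x + y - z = -10, x + 3y - 3z = -25 (e.g. by elimination or Cramer's rule, determinant = -5) gives (-1, -2, 6).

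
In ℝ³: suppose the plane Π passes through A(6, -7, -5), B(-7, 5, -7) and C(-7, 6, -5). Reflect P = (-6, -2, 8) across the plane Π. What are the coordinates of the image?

(6, 10, 2)

AB = (-13, 12, -2), AC = (-13, 13, 0); a normal to Π is AB × AC = (26, 26, -13).
Using A: Π has equation 26x + 26y - 13z = 39.
λ = (n·P − d)/|n|² = (-312 − 39)/1521 = -3/13.
Reflection = P − 2λn = (-6, -2, 8) − (-6/13)·(26, 26, -13) = (6, 10, 2).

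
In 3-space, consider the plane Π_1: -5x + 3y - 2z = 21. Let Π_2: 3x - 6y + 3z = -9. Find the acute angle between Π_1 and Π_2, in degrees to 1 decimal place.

30.6

cos θ = |n₁·n₂| / (|n₁||n₂|) = |-39| / (√38 · √54).
θ = arccos(0.86095) ≈ 30.6°.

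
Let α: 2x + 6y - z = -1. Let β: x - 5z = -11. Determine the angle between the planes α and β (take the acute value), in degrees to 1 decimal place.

77.6

cos θ = |n₁·n₂| / (|n₁||n₂|) = |7| / (√41 · √26).
θ = arccos(0.21440) ≈ 77.6°.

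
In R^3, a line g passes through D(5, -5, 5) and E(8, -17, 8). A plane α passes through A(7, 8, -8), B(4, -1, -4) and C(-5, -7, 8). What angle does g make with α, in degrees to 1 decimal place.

A direction vector for g is E − D = (3, -12, 3).
AB = (-3, -9, 4), AC = (-12, -15, 16); a normal to α is AB × AC = (-84, 0, -63).
Using A: α has equation -84x - 63z = -84.
sin θ = |n·v| / (|n||v|) = |-441| / (√11025 · √162) = 0.32998.
θ ≈ 19.3°.

19.3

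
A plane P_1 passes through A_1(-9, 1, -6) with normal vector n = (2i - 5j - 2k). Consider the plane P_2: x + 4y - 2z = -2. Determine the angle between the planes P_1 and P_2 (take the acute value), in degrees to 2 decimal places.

P_1: n·r = n·A_1 gives 2x - 5y - 2z = -11.
cos θ = |n₁·n₂| / (|n₁||n₂|) = |-14| / (√33 · √21).
θ = arccos(0.53182) ≈ 57.87°.

57.87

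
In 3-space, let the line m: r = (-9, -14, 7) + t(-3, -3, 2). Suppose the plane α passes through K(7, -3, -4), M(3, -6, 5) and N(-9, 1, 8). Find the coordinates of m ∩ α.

KM = (-4, -3, 9), KN = (-16, 4, 12); a normal to α is KM × KN = (-72, -96, -64).
Using K: α has equation -72x - 96y - 64z = 40.
Substitute r = (-9, -14, 7) + t(-3, -3, 2) into the plane: 1544 + 376t = 40, so t = -4.
Intersection: (-9, -14, 7) + (-4)·(-3, -3, 2) = (3, -2, -1).

(3, -2, -1)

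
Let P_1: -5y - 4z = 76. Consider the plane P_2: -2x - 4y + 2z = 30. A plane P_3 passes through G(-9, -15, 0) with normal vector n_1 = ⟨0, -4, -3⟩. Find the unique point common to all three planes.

P_3: n_1·r = n_1·G gives -4y - 3z = 60.
Solving the 3×3 linear system -5y - 4z = 76, -2x - 4y + 2z = 30, -4y - 3z = 60 (e.g. by elimination or Cramer's rule, determinant = -2) gives (5, -12, -4).

(5, -12, -4)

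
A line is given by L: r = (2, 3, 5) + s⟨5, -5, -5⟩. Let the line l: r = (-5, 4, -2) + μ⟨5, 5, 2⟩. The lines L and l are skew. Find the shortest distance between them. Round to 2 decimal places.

Common perpendicular direction n = (5, -5, -5) × (5, 5, 2) = (15, -35, 50).
With w = (-5, 4, -2) − (2, 3, 5) = (-7, 1, -7), w · n = -490.
Distance = |w · n| / |n| = |-490| / √3950 ≈ 7.80.

7.80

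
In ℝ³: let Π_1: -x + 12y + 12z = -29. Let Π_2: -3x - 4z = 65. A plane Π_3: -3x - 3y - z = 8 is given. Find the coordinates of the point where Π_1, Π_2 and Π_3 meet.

Solving the 3×3 linear system -x + 12y + 12z = -29, -3x - 4z = 65, -3x - 3y - z = 8 (e.g. by elimination or Cramer's rule, determinant = 228) gives (-7, 8, -11).

(-7, 8, -11)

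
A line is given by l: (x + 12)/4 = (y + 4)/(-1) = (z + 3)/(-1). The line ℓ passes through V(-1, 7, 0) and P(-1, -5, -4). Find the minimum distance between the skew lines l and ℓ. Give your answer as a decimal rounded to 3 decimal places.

l has direction (4, -1, -1) through (-12, -4, -3).
A direction vector for ℓ is P − V = (0, -12, -4).
Common perpendicular direction n = (4, -1, -1) × (0, -12, -4) = (-8, 16, -48).
With w = (-1, 7, 0) − (-12, -4, -3) = (11, 11, 3), w · n = -56.
Distance = |w · n| / |n| = |-56| / √2624 ≈ 1.093.

1.093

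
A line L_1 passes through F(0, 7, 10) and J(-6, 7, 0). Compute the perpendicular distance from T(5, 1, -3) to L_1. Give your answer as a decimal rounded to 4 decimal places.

12.5088

A direction vector for L_1 is J − F = (-6, 0, -10).
Taking (0, 7, 10) on L_1 with direction v = (-6, 0, -10): w = T − (0, 7, 10) = (5, -6, -13), and w × v = (60, 128, -36).
Distance = |w × v| / |v| = √21280 / √136 ≈ 12.5088.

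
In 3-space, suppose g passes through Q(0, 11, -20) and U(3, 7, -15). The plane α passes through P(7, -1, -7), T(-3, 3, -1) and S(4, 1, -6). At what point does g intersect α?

(6, 3, -10)

A direction vector for g is U − Q = (3, -4, 5).
PT = (-10, 4, 6), PS = (-3, 2, 1); a normal to α is PT × PS = (-8, -8, -8).
Using P: α has equation -8x - 8y - 8z = 8.
Substitute r = (0, 11, -20) + t(3, -4, 5) into the plane: 72 + (-32)t = 8, so t = 2.
Intersection: (0, 11, -20) + 2·(3, -4, 5) = (6, 3, -10).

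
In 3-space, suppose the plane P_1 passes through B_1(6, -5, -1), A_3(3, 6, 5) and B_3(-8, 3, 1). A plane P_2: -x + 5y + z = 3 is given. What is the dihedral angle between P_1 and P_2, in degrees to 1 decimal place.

73.0

B_1A_3 = (-3, 11, 6), B_1B_3 = (-14, 8, 2); a normal to P_1 is B_1A_3 × B_1B_3 = (-26, -78, 130).
Using B_1: P_1 has equation -26x - 78y + 130z = 104.
cos θ = |n₁·n₂| / (|n₁||n₂|) = |-234| / (√23660 · √27).
θ = arccos(0.29277) ≈ 73.0°.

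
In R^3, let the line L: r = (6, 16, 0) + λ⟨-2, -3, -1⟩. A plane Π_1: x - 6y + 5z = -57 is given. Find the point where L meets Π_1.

(0, 7, -3)

Substitute r = (6, 16, 0) + t(-2, -3, -1) into the plane: -90 + 11t = -57, so t = 3.
Intersection: (6, 16, 0) + 3·(-2, -3, -1) = (0, 7, -3).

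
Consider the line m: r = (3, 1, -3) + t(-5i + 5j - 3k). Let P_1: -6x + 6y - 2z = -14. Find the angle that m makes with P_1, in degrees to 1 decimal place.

sin θ = |n·v| / (|n||v|) = |66| / (√76 · √59) = 0.98562.
θ ≈ 80.3°.

80.3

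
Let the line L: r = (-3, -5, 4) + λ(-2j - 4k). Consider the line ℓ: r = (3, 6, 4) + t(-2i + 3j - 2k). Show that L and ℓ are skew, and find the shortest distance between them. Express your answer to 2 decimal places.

10.04

Common perpendicular direction n = (0, -2, -4) × (-2, 3, -2) = (16, 8, -4).
With w = (3, 6, 4) − (-3, -5, 4) = (6, 11, 0), w · n = 184.
Since n ≠ 0 the lines are not parallel, and w · n = 184 ≠ 0 so they do not intersect; hence they are skew.
Distance = |w · n| / |n| = |184| / √336 ≈ 10.04.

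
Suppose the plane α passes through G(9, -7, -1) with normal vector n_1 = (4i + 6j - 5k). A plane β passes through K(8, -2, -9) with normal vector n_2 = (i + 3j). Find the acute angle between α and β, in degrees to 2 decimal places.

α: n_1·r = n_1·G gives 4x + 6y - 5z = -1.
β: n_2·r = n_2·K gives x + 3y = 2.
cos θ = |n₁·n₂| / (|n₁||n₂|) = |22| / (√77 · √10).
θ = arccos(0.79282) ≈ 37.55°.

37.55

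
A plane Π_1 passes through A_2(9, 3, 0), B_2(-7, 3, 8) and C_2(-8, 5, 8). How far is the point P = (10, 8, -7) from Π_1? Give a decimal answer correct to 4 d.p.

4.5826

A_2B_2 = (-16, 0, 8), A_2C_2 = (-17, 2, 8); a normal to Π_1 is A_2B_2 × A_2C_2 = (-16, -8, -32).
Using A_2: Π_1 has equation -16x - 8y - 32z = -168.
n·P − d = (-16)·(10) + (-8)·(8) + (-32)·(-7) − (-168) = 168; |n| = √1344.
Distance = |168| / √1344 = 168/√1344 ≈ 4.5826.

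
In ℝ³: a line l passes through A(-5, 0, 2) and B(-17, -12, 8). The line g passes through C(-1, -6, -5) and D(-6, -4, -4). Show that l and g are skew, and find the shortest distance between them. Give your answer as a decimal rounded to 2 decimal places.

6.73

A direction vector for l is B − A = (-12, -12, 6).
A direction vector for g is D − C = (-5, 2, 1).
Common perpendicular direction n = (-12, -12, 6) × (-5, 2, 1) = (-24, -18, -84).
With w = (-1, -6, -5) − (-5, 0, 2) = (4, -6, -7), w · n = 600.
Since n ≠ 0 the lines are not parallel, and w · n = 600 ≠ 0 so they do not intersect; hence they are skew.
Distance = |w · n| / |n| = |600| / √7956 ≈ 6.73.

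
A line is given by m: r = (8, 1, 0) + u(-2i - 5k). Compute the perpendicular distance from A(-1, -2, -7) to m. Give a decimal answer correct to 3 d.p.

Taking (8, 1, 0) on m with direction v = (-2, 0, -5): w = A − (8, 1, 0) = (-9, -3, -7), and w × v = (15, -31, -6).
Distance = |w × v| / |v| = √1222 / √29 ≈ 6.491.

6.491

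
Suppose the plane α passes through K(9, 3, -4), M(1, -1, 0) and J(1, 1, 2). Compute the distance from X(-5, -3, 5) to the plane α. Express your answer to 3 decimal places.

KM = (-8, -4, 4), KJ = (-8, -2, 6); a normal to α is KM × KJ = (-16, 16, -16).
Using K: α has equation -16x + 16y - 16z = -32.
n·X − d = (-16)·(-5) + (16)·(-3) + (-16)·(5) − (-32) = -16; |n| = √768.
Distance = |-16| / √768 = 16/√768 ≈ 0.577.

0.577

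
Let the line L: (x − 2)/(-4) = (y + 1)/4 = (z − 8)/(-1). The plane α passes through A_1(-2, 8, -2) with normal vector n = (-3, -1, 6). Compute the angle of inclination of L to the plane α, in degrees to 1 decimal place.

L has direction (-4, 4, -1) through (2, -1, 8).
α: n·r = n·A_1 gives -3x - y + 6z = -14.
sin θ = |n·v| / (|n||v|) = |2| / (√46 · √33) = 0.05133.
θ ≈ 2.9°.

2.9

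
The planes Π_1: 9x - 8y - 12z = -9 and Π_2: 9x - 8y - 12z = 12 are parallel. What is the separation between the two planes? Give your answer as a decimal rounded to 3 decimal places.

1.235

Same normal n = (9, -8, -12) with |n| = √289; distance = |-9 − 12| / |n| = 21/√289 ≈ 1.235.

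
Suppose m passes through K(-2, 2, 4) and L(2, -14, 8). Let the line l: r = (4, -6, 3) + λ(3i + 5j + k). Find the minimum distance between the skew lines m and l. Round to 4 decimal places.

A direction vector for m is L − K = (4, -16, 4).
Common perpendicular direction n = (4, -16, 4) × (3, 5, 1) = (-36, 8, 68).
With w = (4, -6, 3) − (-2, 2, 4) = (6, -8, -1), w · n = -348.
Distance = |w · n| / |n| = |-348| / √5984 ≈ 4.4987.

4.4987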